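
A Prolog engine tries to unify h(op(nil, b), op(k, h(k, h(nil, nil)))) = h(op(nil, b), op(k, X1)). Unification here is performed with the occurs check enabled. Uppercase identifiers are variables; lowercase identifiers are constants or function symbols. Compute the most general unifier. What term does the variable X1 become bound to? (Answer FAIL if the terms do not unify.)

Decompose h/2: op(nil, b) = op(nil, b),  op(k, h(k, h(nil, nil))) = op(k, X1).
Delete trivial equation op(nil, b) = op(nil, b).
Decompose op/2: k = k,  h(k, h(nil, nil)) = X1.
Delete trivial equation k = k.
Bind X1 := h(k, h(nil, nil)).
MGU = { X1 = h(k, h(nil, nil)) }, so X1 = h(k, h(nil, nil)).

h(k, h(nil, nil))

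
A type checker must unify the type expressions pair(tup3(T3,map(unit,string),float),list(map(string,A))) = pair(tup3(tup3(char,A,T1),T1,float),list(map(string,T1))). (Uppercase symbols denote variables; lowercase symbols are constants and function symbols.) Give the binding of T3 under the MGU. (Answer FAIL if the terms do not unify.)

tup3(char,map(unit,string),map(unit,string))

Decompose pair/2: tup3(T3,map(unit,string),float) = tup3(tup3(char,A,T1),T1,float),  list(map(string,A)) = list(map(string,T1)).
Decompose tup3/3: T3 = tup3(char,A,T1),  map(unit,string) = T1,  float = float.
Bind T3 := tup3(char,A,T1); no other remaining equation mentions T3.
Bind T1 := map(unit,string); substituting into the one remaining equation that mentions T1 gives: list(map(string,A)) = list(map(string,map(unit,string))). Substituting into the earlier binding gives T3 := tup3(char,A,map(unit,string)).
Delete trivial equation float = float.
Decompose list/1: map(string,A) = map(string,map(unit,string)).
Decompose map/2: string = string,  A = map(unit,string).
Delete trivial equation string = string.
Bind A := map(unit,string). Substituting into the earlier binding gives T3 := tup3(char,map(unit,string),map(unit,string)).
MGU = { T3 ↦ tup3(char,map(unit,string),map(unit,string)), T1 ↦ map(unit,string), A ↦ map(unit,string) }, so T3 ↦ tup3(char,map(unit,string),map(unit,string)).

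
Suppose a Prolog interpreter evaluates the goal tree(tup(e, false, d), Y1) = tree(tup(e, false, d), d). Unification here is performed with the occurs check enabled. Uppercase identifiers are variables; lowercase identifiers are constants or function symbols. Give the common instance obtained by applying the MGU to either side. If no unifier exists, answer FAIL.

tree(tup(e, false, d), d)

Decompose tree/2: tup(e, false, d) = tup(e, false, d),  Y1 = d.
Delete trivial equation tup(e, false, d) = tup(e, false, d).
Bind Y1 := d.
Applying the MGU to either side gives tree(tup(e, false, d), d).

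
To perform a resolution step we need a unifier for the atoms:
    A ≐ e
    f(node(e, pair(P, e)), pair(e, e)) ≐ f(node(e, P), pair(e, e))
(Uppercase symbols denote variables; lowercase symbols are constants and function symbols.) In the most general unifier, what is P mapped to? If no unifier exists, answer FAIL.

Bind A := e; no other remaining equation mentions A.
Decompose f/2: node(e, pair(P, e)) ≐ node(e, P),  pair(e, e) ≐ pair(e, e).
Decompose node/2: e ≐ e,  pair(P, e) ≐ P.
Delete trivial equation e ≐ e.
Occurs check fails: P occurs in pair(P, e); the equation P ≐ pair(P, e) has no finite solution.

FAIL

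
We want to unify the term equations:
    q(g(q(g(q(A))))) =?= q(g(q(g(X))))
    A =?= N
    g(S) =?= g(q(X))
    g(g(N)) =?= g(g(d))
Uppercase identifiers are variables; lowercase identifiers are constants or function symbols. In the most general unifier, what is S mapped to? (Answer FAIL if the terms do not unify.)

Decompose q/1: g(q(g(q(A)))) =?= g(q(g(X))).
Decompose g/1: q(g(q(A))) =?= q(g(X)).
Decompose q/1: g(q(A)) =?= g(X).
Decompose g/1: q(A) =?= X.
Bind X := q(A); substituting into the one remaining equation that mentions X gives: g(S) =?= g(q(q(A))).
Bind A := N; substituting into the one remaining equation that mentions A gives: g(S) =?= g(q(q(N))). Substituting into the earlier binding gives X := q(N).
Decompose g/1: S =?= q(q(N)).
Bind S := q(q(N)); no other remaining equation mentions S.
Decompose g/1: g(N) =?= g(d).
Decompose g/1: N =?= d.
Bind N := d. Substituting into the earlier bindings gives X := q(d), A := d, S := q(q(d)).
MGU = { X ↦ q(d), A ↦ d, S ↦ q(q(d)), N ↦ d }, so S ↦ q(q(d)).

q(q(d))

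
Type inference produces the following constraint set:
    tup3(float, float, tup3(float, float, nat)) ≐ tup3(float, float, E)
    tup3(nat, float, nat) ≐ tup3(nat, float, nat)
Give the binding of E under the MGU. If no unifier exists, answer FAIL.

tup3(float, float, nat)

Decompose tup3/3: float ≐ float,  float ≐ float,  tup3(float, float, nat) ≐ E.
Delete trivial equation float ≐ float.
Delete trivial equation float ≐ float.
Bind E := tup3(float, float, nat); no other remaining equation mentions E.
Delete trivial equation tup3(nat, float, nat) ≐ tup3(nat, float, nat).
MGU = { E := tup3(float, float, nat) }, so E := tup3(float, float, nat).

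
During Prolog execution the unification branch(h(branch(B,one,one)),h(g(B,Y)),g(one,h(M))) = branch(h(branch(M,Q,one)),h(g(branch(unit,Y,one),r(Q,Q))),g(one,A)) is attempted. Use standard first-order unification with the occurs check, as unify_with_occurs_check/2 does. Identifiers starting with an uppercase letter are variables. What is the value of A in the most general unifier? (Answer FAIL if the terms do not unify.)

h(branch(unit,r(one,one),one))

Decompose branch/3: h(branch(B,one,one)) = h(branch(M,Q,one)),  h(g(B,Y)) = h(g(branch(unit,Y,one),r(Q,Q))),  g(one,h(M)) = g(one,A).
Decompose h/1: branch(B,one,one) = branch(M,Q,one).
Decompose branch/3: B = M,  one = Q,  one = one.
Bind B := M; substituting into the one remaining equation that mentions B gives: h(g(M,Y)) = h(g(branch(unit,Y,one),r(Q,Q))).
Bind Q := one; substituting into the one remaining equation that mentions Q gives: h(g(M,Y)) = h(g(branch(unit,Y,one),r(one,one))).
Delete trivial equation one = one.
Decompose h/1: g(M,Y) = g(branch(unit,Y,one),r(one,one)).
Decompose g/2: M = branch(unit,Y,one),  Y = r(one,one).
Bind M := branch(unit,Y,one); substituting into the one remaining equation that mentions M gives: g(one,h(branch(unit,Y,one))) = g(one,A). Substituting into the earlier binding gives B := branch(unit,Y,one).
Bind Y := r(one,one); substituting into the remaining equation gives: g(one,h(branch(unit,r(one,one),one))) = g(one,A). Substituting into the earlier bindings gives B := branch(unit,r(one,one),one), M := branch(unit,r(one,one),one).
Decompose g/2: one = one,  h(branch(unit,r(one,one),one)) = A.
Delete trivial equation one = one.
Bind A := h(branch(unit,r(one,one),one)).
MGU = { B -> branch(unit,r(one,one),one), Q -> one, M -> branch(unit,r(one,one),one), Y -> r(one,one), A -> h(branch(unit,r(one,one),one)) }, so A -> h(branch(unit,r(one,one),one)).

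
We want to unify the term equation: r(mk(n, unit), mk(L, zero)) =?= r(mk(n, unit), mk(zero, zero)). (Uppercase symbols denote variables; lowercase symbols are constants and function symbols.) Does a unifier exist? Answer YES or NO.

YES

Decompose r/2: mk(n, unit) =?= mk(n, unit),  mk(L, zero) =?= mk(zero, zero).
Delete trivial equation mk(n, unit) =?= mk(n, unit).
Decompose mk/2: L =?= zero,  zero =?= zero.
Bind L := zero; no other remaining equation mentions L.
Delete trivial equation zero =?= zero.
No equations remain and no clash or occurs-check failure arose, so a unifier exists.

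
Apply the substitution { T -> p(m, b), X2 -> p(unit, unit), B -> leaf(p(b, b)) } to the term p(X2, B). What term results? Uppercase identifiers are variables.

Replace each occurrence of X2 with p(unit, unit).
Replace each occurrence of B with leaf(p(b, b)).
Result: p(p(unit, unit), leaf(p(b, b))).

p(p(unit, unit), leaf(p(b, b)))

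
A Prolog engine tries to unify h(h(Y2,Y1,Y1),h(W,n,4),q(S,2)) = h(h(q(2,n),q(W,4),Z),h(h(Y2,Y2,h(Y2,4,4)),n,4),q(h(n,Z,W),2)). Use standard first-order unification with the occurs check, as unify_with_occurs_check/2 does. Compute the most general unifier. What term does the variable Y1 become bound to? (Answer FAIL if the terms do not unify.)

Decompose h/3: h(Y2,Y1,Y1) = h(q(2,n),q(W,4),Z),  h(W,n,4) = h(h(Y2,Y2,h(Y2,4,4)),n,4),  q(S,2) = q(h(n,Z,W),2).
Decompose h/3: Y2 = q(2,n),  Y1 = q(W,4),  Y1 = Z.
Bind Y2 := q(2,n); substituting into the one remaining equation that mentions Y2 gives: h(W,n,4) = h(h(q(2,n),q(2,n),h(q(2,n),4,4)),n,4).
Bind Y1 := q(W,4); substituting into the one remaining equation that mentions Y1 gives: q(W,4) = Z.
Bind Z := q(W,4); substituting into the one remaining equation that mentions Z gives: q(S,2) = q(h(n,q(W,4),W),2).
Decompose h/3: W = h(q(2,n),q(2,n),h(q(2,n),4,4)),  n = n,  4 = 4.
Bind W := h(q(2,n),q(2,n),h(q(2,n),4,4)); substituting into the one remaining equation that mentions W gives: q(S,2) = q(h(n,q(h(q(2,n),q(2,n),h(q(2,n),4,4)),4),h(q(2,n),q(2,n),h(q(2,n),4,4))),2). Substituting into the earlier bindings gives Y1 := q(h(q(2,n),q(2,n),h(q(2,n),4,4)),4), Z := q(h(q(2,n),q(2,n),h(q(2,n),4,4)),4).
Delete trivial equation n = n.
Delete trivial equation 4 = 4.
Decompose q/2: S = h(n,q(h(q(2,n),q(2,n),h(q(2,n),4,4)),4),h(q(2,n),q(2,n),h(q(2,n),4,4))),  2 = 2.
Bind S := h(n,q(h(q(2,n),q(2,n),h(q(2,n),4,4)),4),h(q(2,n),q(2,n),h(q(2,n),4,4))); no other remaining equation mentions S.
Delete trivial equation 2 = 2.
MGU = { Y2 = q(2,n), Y1 = q(h(q(2,n),q(2,n),h(q(2,n),4,4)),4), Z = q(h(q(2,n),q(2,n),h(q(2,n),4,4)),4), W = h(q(2,n),q(2,n),h(q(2,n),4,4)), S = h(n,q(h(q(2,n),q(2,n),h(q(2,n),4,4)),4),h(q(2,n),q(2,n),h(q(2,n),4,4))) }, so Y1 = q(h(q(2,n),q(2,n),h(q(2,n),4,4)),4).

q(h(q(2,n),q(2,n),h(q(2,n),4,4)),4)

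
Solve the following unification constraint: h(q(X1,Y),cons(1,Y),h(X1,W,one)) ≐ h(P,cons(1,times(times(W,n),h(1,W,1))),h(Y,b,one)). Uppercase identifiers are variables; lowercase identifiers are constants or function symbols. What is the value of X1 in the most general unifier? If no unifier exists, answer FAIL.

Decompose h/3: q(X1,Y) ≐ P,  cons(1,Y) ≐ cons(1,times(times(W,n),h(1,W,1))),  h(X1,W,one) ≐ h(Y,b,one).
Bind P := q(X1,Y); no other remaining equation mentions P.
Decompose cons/2: 1 ≐ 1,  Y ≐ times(times(W,n),h(1,W,1)).
Delete trivial equation 1 ≐ 1.
Bind Y := times(times(W,n),h(1,W,1)); substituting into the remaining equation gives: h(X1,W,one) ≐ h(times(times(W,n),h(1,W,1)),b,one). Substituting into the earlier binding gives P := q(X1,times(times(W,n),h(1,W,1))).
Decompose h/3: X1 ≐ times(times(W,n),h(1,W,1)),  W ≐ b,  one ≐ one.
Bind X1 := times(times(W,n),h(1,W,1)); no other remaining equation mentions X1. Substituting into the earlier binding gives P := q(times(times(W,n),h(1,W,1)),times(times(W,n),h(1,W,1))).
Bind W := b; no other remaining equation mentions W. Substituting into the earlier bindings gives P := q(times(times(b,n),h(1,b,1)),times(times(b,n),h(1,b,1))), Y := times(times(b,n),h(1,b,1)), X1 := times(times(b,n),h(1,b,1)).
Delete trivial equation one ≐ one.
MGU = { P := q(times(times(b,n),h(1,b,1)),times(times(b,n),h(1,b,1))), Y := times(times(b,n),h(1,b,1)), X1 := times(times(b,n),h(1,b,1)), W := b }, so X1 := times(times(b,n),h(1,b,1)).

times(times(b,n),h(1,b,1))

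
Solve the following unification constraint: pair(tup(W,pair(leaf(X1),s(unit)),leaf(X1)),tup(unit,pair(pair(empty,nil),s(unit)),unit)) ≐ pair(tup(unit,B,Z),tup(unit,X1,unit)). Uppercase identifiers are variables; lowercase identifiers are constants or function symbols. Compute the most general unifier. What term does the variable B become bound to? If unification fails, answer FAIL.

pair(leaf(pair(pair(empty,nil),s(unit))),s(unit))

Decompose pair/2: tup(W,pair(leaf(X1),s(unit)),leaf(X1)) ≐ tup(unit,B,Z),  tup(unit,pair(pair(empty,nil),s(unit)),unit) ≐ tup(unit,X1,unit).
Decompose tup/3: W ≐ unit,  pair(leaf(X1),s(unit)) ≐ B,  leaf(X1) ≐ Z.
Bind W := unit; no other remaining equation mentions W.
Bind B := pair(leaf(X1),s(unit)); no other remaining equation mentions B.
Bind Z := leaf(X1); no other remaining equation mentions Z.
Decompose tup/3: unit ≐ unit,  pair(pair(empty,nil),s(unit)) ≐ X1,  unit ≐ unit.
Delete trivial equation unit ≐ unit.
Bind X1 := pair(pair(empty,nil),s(unit)); no other remaining equation mentions X1. Substituting into the earlier bindings gives B := pair(leaf(pair(pair(empty,nil),s(unit))),s(unit)), Z := leaf(pair(pair(empty,nil),s(unit))).
Delete trivial equation unit ≐ unit.
MGU = { W -> unit, B -> pair(leaf(pair(pair(empty,nil),s(unit))),s(unit)), Z -> leaf(pair(pair(empty,nil),s(unit))), X1 -> pair(pair(empty,nil),s(unit)) }, so B -> pair(leaf(pair(pair(empty,nil),s(unit))),s(unit)).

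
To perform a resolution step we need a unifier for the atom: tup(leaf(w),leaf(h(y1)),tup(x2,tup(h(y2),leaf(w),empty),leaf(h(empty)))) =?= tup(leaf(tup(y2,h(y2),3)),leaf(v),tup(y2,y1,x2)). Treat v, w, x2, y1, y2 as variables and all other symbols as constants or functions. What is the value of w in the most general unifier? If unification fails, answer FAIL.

tup(leaf(h(empty)),h(leaf(h(empty))),3)

Decompose tup/3: leaf(w) =?= leaf(tup(y2,h(y2),3)),  leaf(h(y1)) =?= leaf(v),  tup(x2,tup(h(y2),leaf(w),empty),leaf(h(empty))) =?= tup(y2,y1,x2).
Decompose leaf/1: w =?= tup(y2,h(y2),3).
Bind w := tup(y2,h(y2),3); substituting into the one remaining equation that mentions w gives: tup(x2,tup(h(y2),leaf(tup(y2,h(y2),3)),empty),leaf(h(empty))) =?= tup(y2,y1,x2).
Decompose leaf/1: h(y1) =?= v.
Bind v := h(y1); no other remaining equation mentions v.
Decompose tup/3: x2 =?= y2,  tup(h(y2),leaf(tup(y2,h(y2),3)),empty) =?= y1,  leaf(h(empty)) =?= x2.
Bind x2 := y2; substituting into the one remaining equation that mentions x2 gives: leaf(h(empty)) =?= y2.
Bind y1 := tup(h(y2),leaf(tup(y2,h(y2),3)),empty); no other remaining equation mentions y1. Substituting into the earlier binding gives v := h(tup(h(y2),leaf(tup(y2,h(y2),3)),empty)).
Bind y2 := leaf(h(empty)). Substituting into the earlier bindings gives w := tup(leaf(h(empty)),h(leaf(h(empty))),3), v := h(tup(h(leaf(h(empty))),leaf(tup(leaf(h(empty)),h(leaf(h(empty))),3)),empty)), x2 := leaf(h(empty)), y1 := tup(h(leaf(h(empty))),leaf(tup(leaf(h(empty)),h(leaf(h(empty))),3)),empty).
MGU = { w := tup(leaf(h(empty)),h(leaf(h(empty))),3), v := h(tup(h(leaf(h(empty))),leaf(tup(leaf(h(empty)),h(leaf(h(empty))),3)),empty)), x2 := leaf(h(empty)), y1 := tup(h(leaf(h(empty))),leaf(tup(leaf(h(empty)),h(leaf(h(empty))),3)),empty), y2 := leaf(h(empty)) }, so w := tup(leaf(h(empty)),h(leaf(h(empty))),3).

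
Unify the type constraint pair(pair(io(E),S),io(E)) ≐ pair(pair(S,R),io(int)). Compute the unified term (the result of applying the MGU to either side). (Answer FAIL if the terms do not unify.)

pair(pair(io(int),io(int)),io(int))

Decompose pair/2: pair(io(E),S) ≐ pair(S,R),  io(E) ≐ io(int).
Decompose pair/2: io(E) ≐ S,  S ≐ R.
Bind S := io(E); substituting into the one remaining equation that mentions S gives: io(E) ≐ R.
Bind R := io(E); no other remaining equation mentions R.
Decompose io/1: E ≐ int.
Bind E := int. Substituting into the earlier bindings gives S := io(int), R := io(int).
Applying the MGU to either side gives pair(pair(io(int),io(int)),io(int)).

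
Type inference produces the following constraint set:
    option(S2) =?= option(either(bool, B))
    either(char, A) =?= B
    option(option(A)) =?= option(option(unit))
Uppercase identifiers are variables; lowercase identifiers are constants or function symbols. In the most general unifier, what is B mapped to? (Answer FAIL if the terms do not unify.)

Decompose option/1: S2 =?= either(bool, B).
Bind S2 := either(bool, B); no other remaining equation mentions S2.
Bind B := either(char, A); no other remaining equation mentions B. Substituting into the earlier binding gives S2 := either(bool, either(char, A)).
Decompose option/1: option(A) =?= option(unit).
Decompose option/1: A =?= unit.
Bind A := unit. Substituting into the earlier bindings gives S2 := either(bool, either(char, unit)), B := either(char, unit).
MGU = { S2 -> either(bool, either(char, unit)), B -> either(char, unit), A -> unit }, so B -> either(char, unit).

either(char, unit)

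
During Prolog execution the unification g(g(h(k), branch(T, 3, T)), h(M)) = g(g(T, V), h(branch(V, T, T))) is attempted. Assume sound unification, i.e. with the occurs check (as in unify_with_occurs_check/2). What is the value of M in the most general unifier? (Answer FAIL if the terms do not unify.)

branch(branch(h(k), 3, h(k)), h(k), h(k))

Decompose g/2: g(h(k), branch(T, 3, T)) = g(T, V),  h(M) = h(branch(V, T, T)).
Decompose g/2: h(k) = T,  branch(T, 3, T) = V.
Bind T := h(k); substituting into the remaining equations gives: branch(h(k), 3, h(k)) = V,  h(M) = h(branch(V, h(k), h(k))).
Bind V := branch(h(k), 3, h(k)); substituting into the remaining equation gives: h(M) = h(branch(branch(h(k), 3, h(k)), h(k), h(k))).
Decompose h/1: M = branch(branch(h(k), 3, h(k)), h(k), h(k)).
Bind M := branch(branch(h(k), 3, h(k)), h(k), h(k)).
MGU = { T ↦ h(k), V ↦ branch(h(k), 3, h(k)), M ↦ branch(branch(h(k), 3, h(k)), h(k), h(k)) }, so M ↦ branch(branch(h(k), 3, h(k)), h(k), h(k)).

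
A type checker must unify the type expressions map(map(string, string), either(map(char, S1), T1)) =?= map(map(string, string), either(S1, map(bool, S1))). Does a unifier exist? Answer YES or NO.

Decompose map/2: map(string, string) =?= map(string, string),  either(map(char, S1), T1) =?= either(S1, map(bool, S1)).
Delete trivial equation map(string, string) =?= map(string, string).
Decompose either/2: map(char, S1) =?= S1,  T1 =?= map(bool, S1).
Occurs check fails: S1 occurs in map(char, S1); the equation S1 =?= map(char, S1) has no finite solution.

NO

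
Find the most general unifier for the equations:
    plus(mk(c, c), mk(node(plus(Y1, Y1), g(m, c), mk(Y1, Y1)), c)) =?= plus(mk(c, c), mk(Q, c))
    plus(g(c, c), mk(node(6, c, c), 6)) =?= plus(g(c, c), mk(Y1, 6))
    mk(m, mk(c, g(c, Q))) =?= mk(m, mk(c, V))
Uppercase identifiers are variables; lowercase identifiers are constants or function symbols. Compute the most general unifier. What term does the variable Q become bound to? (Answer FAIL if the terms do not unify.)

Decompose plus/2: mk(c, c) =?= mk(c, c),  mk(node(plus(Y1, Y1), g(m, c), mk(Y1, Y1)), c) =?= mk(Q, c).
Delete trivial equation mk(c, c) =?= mk(c, c).
Decompose mk/2: node(plus(Y1, Y1), g(m, c), mk(Y1, Y1)) =?= Q,  c =?= c.
Bind Q := node(plus(Y1, Y1), g(m, c), mk(Y1, Y1)); substituting into the one remaining equation that mentions Q gives: mk(m, mk(c, g(c, node(plus(Y1, Y1), g(m, c), mk(Y1, Y1))))) =?= mk(m, mk(c, V)).
Delete trivial equation c =?= c.
Decompose plus/2: g(c, c) =?= g(c, c),  mk(node(6, c, c), 6) =?= mk(Y1, 6).
Delete trivial equation g(c, c) =?= g(c, c).
Decompose mk/2: node(6, c, c) =?= Y1,  6 =?= 6.
Bind Y1 := node(6, c, c); substituting into the one remaining equation that mentions Y1 gives: mk(m, mk(c, g(c, node(plus(node(6, c, c), node(6, c, c)), g(m, c), mk(node(6, c, c), node(6, c, c)))))) =?= mk(m, mk(c, V)). Substituting into the earlier binding gives Q := node(plus(node(6, c, c), node(6, c, c)), g(m, c), mk(node(6, c, c), node(6, c, c))).
Delete trivial equation 6 =?= 6.
Decompose mk/2: m =?= m,  mk(c, g(c, node(plus(node(6, c, c), node(6, c, c)), g(m, c), mk(node(6, c, c), node(6, c, c))))) =?= mk(c, V).
Delete trivial equation m =?= m.
Decompose mk/2: c =?= c,  g(c, node(plus(node(6, c, c), node(6, c, c)), g(m, c), mk(node(6, c, c), node(6, c, c)))) =?= V.
Delete trivial equation c =?= c.
Bind V := g(c, node(plus(node(6, c, c), node(6, c, c)), g(m, c), mk(node(6, c, c), node(6, c, c)))).
MGU = { Q -> node(plus(node(6, c, c), node(6, c, c)), g(m, c), mk(node(6, c, c), node(6, c, c))), Y1 -> node(6, c, c), V -> g(c, node(plus(node(6, c, c), node(6, c, c)), g(m, c), mk(node(6, c, c), node(6, c, c)))) }, so Q -> node(plus(node(6, c, c), node(6, c, c)), g(m, c), mk(node(6, c, c), node(6, c, c))).

node(plus(node(6, c, c), node(6, c, c)), g(m, c), mk(node(6, c, c), node(6, c, c)))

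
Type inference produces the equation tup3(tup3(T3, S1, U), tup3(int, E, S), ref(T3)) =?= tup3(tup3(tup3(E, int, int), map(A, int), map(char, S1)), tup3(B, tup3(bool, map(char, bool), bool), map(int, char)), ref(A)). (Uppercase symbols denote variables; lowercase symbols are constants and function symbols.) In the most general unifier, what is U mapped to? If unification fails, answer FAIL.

map(char, map(tup3(tup3(bool, map(char, bool), bool), int, int), int))

Decompose tup3/3: tup3(T3, S1, U) =?= tup3(tup3(E, int, int), map(A, int), map(char, S1)),  tup3(int, E, S) =?= tup3(B, tup3(bool, map(char, bool), bool), map(int, char)),  ref(T3) =?= ref(A).
Decompose tup3/3: T3 =?= tup3(E, int, int),  S1 =?= map(A, int),  U =?= map(char, S1).
Bind T3 := tup3(E, int, int); substituting into the one remaining equation that mentions T3 gives: ref(tup3(E, int, int)) =?= ref(A).
Bind S1 := map(A, int); substituting into the one remaining equation that mentions S1 gives: U =?= map(char, map(A, int)).
Bind U := map(char, map(A, int)); no other remaining equation mentions U.
Decompose tup3/3: int =?= B,  E =?= tup3(bool, map(char, bool), bool),  S =?= map(int, char).
Bind B := int; no other remaining equation mentions B.
Bind E := tup3(bool, map(char, bool), bool); substituting into the one remaining equation that mentions E gives: ref(tup3(tup3(bool, map(char, bool), bool), int, int)) =?= ref(A). Substituting into the earlier binding gives T3 := tup3(tup3(bool, map(char, bool), bool), int, int).
Bind S := map(int, char); no other remaining equation mentions S.
Decompose ref/1: tup3(tup3(bool, map(char, bool), bool), int, int) =?= A.
Bind A := tup3(tup3(bool, map(char, bool), bool), int, int). Substituting into the earlier bindings gives S1 := map(tup3(tup3(bool, map(char, bool), bool), int, int), int), U := map(char, map(tup3(tup3(bool, map(char, bool), bool), int, int), int)).
MGU = { T3 ↦ tup3(tup3(bool, map(char, bool), bool), int, int), S1 ↦ map(tup3(tup3(bool, map(char, bool), bool), int, int), int), U ↦ map(char, map(tup3(tup3(bool, map(char, bool), bool), int, int), int)), B ↦ int, E ↦ tup3(bool, map(char, bool), bool), S ↦ map(int, char), A ↦ tup3(tup3(bool, map(char, bool), bool), int, int) }, so U ↦ map(char, map(tup3(tup3(bool, map(char, bool), bool), int, int), int)).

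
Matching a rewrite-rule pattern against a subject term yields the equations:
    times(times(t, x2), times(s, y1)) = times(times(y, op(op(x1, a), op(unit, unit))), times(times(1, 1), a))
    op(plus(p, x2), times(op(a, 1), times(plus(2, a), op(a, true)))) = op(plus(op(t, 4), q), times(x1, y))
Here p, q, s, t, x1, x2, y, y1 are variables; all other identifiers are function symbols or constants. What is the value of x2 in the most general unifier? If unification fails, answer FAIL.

Decompose times/2: times(t, x2) = times(y, op(op(x1, a), op(unit, unit))),  times(s, y1) = times(times(1, 1), a).
Decompose times/2: t = y,  x2 = op(op(x1, a), op(unit, unit)).
Bind t := y; substituting into the one remaining equation that mentions t gives: op(plus(p, x2), times(op(a, 1), times(plus(2, a), op(a, true)))) = op(plus(op(y, 4), q), times(x1, y)).
Bind x2 := op(op(x1, a), op(unit, unit)); substituting into the one remaining equation that mentions x2 gives: op(plus(p, op(op(x1, a), op(unit, unit))), times(op(a, 1), times(plus(2, a), op(a, true)))) = op(plus(op(y, 4), q), times(x1, y)).
Decompose times/2: s = times(1, 1),  y1 = a.
Bind s := times(1, 1); no other remaining equation mentions s.
Bind y1 := a; no other remaining equation mentions y1.
Decompose op/2: plus(p, op(op(x1, a), op(unit, unit))) = plus(op(y, 4), q),  times(op(a, 1), times(plus(2, a), op(a, true))) = times(x1, y).
Decompose plus/2: p = op(y, 4),  op(op(x1, a), op(unit, unit)) = q.
Bind p := op(y, 4); no other remaining equation mentions p.
Bind q := op(op(x1, a), op(unit, unit)); no other remaining equation mentions q.
Decompose times/2: op(a, 1) = x1,  times(plus(2, a), op(a, true)) = y.
Bind x1 := op(a, 1); no other remaining equation mentions x1. Substituting into the earlier bindings gives x2 := op(op(op(a, 1), a), op(unit, unit)), q := op(op(op(a, 1), a), op(unit, unit)).
Bind y := times(plus(2, a), op(a, true)). Substituting into the earlier bindings gives t := times(plus(2, a), op(a, true)), p := op(times(plus(2, a), op(a, true)), 4).
MGU = { t ↦ times(plus(2, a), op(a, true)), x2 ↦ op(op(op(a, 1), a), op(unit, unit)), s ↦ times(1, 1), y1 ↦ a, p ↦ op(times(plus(2, a), op(a, true)), 4), q ↦ op(op(op(a, 1), a), op(unit, unit)), x1 ↦ op(a, 1), y ↦ times(plus(2, a), op(a, true)) }, so x2 ↦ op(op(op(a, 1), a), op(unit, unit)).

op(op(op(a, 1), a), op(unit, unit))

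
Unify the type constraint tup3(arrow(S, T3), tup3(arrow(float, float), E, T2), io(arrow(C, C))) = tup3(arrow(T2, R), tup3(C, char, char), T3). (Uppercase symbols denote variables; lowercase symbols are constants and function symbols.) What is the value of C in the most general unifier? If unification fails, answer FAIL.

Decompose tup3/3: arrow(S, T3) = arrow(T2, R),  tup3(arrow(float, float), E, T2) = tup3(C, char, char),  io(arrow(C, C)) = T3.
Decompose arrow/2: S = T2,  T3 = R.
Bind S := T2; no other remaining equation mentions S.
Bind T3 := R; substituting into the one remaining equation that mentions T3 gives: io(arrow(C, C)) = R.
Decompose tup3/3: arrow(float, float) = C,  E = char,  T2 = char.
Bind C := arrow(float, float); substituting into the one remaining equation that mentions C gives: io(arrow(arrow(float, float), arrow(float, float))) = R.
Bind E := char; no other remaining equation mentions E.
Bind T2 := char; no other remaining equation mentions T2. Substituting into the earlier binding gives S := char.
Bind R := io(arrow(arrow(float, float), arrow(float, float))). Substituting into the earlier binding gives T3 := io(arrow(arrow(float, float), arrow(float, float))).
MGU = { S := char, T3 := io(arrow(arrow(float, float), arrow(float, float))), C := arrow(float, float), E := char, T2 := char, R := io(arrow(arrow(float, float), arrow(float, float))) }, so C := arrow(float, float).

arrow(float, float)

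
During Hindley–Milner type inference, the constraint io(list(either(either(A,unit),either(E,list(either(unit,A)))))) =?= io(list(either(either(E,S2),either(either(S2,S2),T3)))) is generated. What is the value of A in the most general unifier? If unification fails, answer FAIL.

Decompose io/1: list(either(either(A,unit),either(E,list(either(unit,A))))) =?= list(either(either(E,S2),either(either(S2,S2),T3))).
Decompose list/1: either(either(A,unit),either(E,list(either(unit,A)))) =?= either(either(E,S2),either(either(S2,S2),T3)).
Decompose either/2: either(A,unit) =?= either(E,S2),  either(E,list(either(unit,A))) =?= either(either(S2,S2),T3).
Decompose either/2: A =?= E,  unit =?= S2.
Bind A := E; substituting into the one remaining equation that mentions A gives: either(E,list(either(unit,E))) =?= either(either(S2,S2),T3).
Bind S2 := unit; substituting into the remaining equation gives: either(E,list(either(unit,E))) =?= either(either(unit,unit),T3).
Decompose either/2: E =?= either(unit,unit),  list(either(unit,E)) =?= T3.
Bind E := either(unit,unit); substituting into the remaining equation gives: list(either(unit,either(unit,unit))) =?= T3. Substituting into the earlier binding gives A := either(unit,unit).
Bind T3 := list(either(unit,either(unit,unit))).
MGU = { A := either(unit,unit), S2 := unit, E := either(unit,unit), T3 := list(either(unit,either(unit,unit))) }, so A := either(unit,unit).

either(unit,unit)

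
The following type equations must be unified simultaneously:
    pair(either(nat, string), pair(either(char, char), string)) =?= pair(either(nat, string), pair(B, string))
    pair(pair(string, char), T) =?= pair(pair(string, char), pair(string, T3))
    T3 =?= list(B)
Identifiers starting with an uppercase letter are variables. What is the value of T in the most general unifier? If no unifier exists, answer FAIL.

pair(string, list(either(char, char)))

Decompose pair/2: either(nat, string) =?= either(nat, string),  pair(either(char, char), string) =?= pair(B, string).
Delete trivial equation either(nat, string) =?= either(nat, string).
Decompose pair/2: either(char, char) =?= B,  string =?= string.
Bind B := either(char, char); substituting into the one remaining equation that mentions B gives: T3 =?= list(either(char, char)).
Delete trivial equation string =?= string.
Decompose pair/2: pair(string, char) =?= pair(string, char),  T =?= pair(string, T3).
Delete trivial equation pair(string, char) =?= pair(string, char).
Bind T := pair(string, T3); no other remaining equation mentions T.
Bind T3 := list(either(char, char)). Substituting into the earlier binding gives T := pair(string, list(either(char, char))).
MGU = { B -> either(char, char), T -> pair(string, list(either(char, char))), T3 -> list(either(char, char)) }, so T -> pair(string, list(either(char, char))).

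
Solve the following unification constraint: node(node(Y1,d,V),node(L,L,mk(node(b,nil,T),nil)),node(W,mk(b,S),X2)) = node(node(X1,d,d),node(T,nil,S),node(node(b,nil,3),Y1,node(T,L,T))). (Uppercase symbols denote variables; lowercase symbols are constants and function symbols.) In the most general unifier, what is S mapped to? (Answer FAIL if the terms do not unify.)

Decompose node/3: node(Y1,d,V) = node(X1,d,d),  node(L,L,mk(node(b,nil,T),nil)) = node(T,nil,S),  node(W,mk(b,S),X2) = node(node(b,nil,3),Y1,node(T,L,T)).
Decompose node/3: Y1 = X1,  d = d,  V = d.
Bind Y1 := X1; substituting into the one remaining equation that mentions Y1 gives: node(W,mk(b,S),X2) = node(node(b,nil,3),X1,node(T,L,T)).
Delete trivial equation d = d.
Bind V := d; no other remaining equation mentions V.
Decompose node/3: L = T,  L = nil,  mk(node(b,nil,T),nil) = S.
Bind L := T; substituting into the 2 remaining equations that mention L gives: T = nil,  node(W,mk(b,S),X2) = node(node(b,nil,3),X1,node(T,T,T)).
Bind T := nil; substituting into the remaining equations gives: mk(node(b,nil,nil),nil) = S,  node(W,mk(b,S),X2) = node(node(b,nil,3),X1,node(nil,nil,nil)). Substituting into the earlier binding gives L := nil.
Bind S := mk(node(b,nil,nil),nil); substituting into the remaining equation gives: node(W,mk(b,mk(node(b,nil,nil),nil)),X2) = node(node(b,nil,3),X1,node(nil,nil,nil)).
Decompose node/3: W = node(b,nil,3),  mk(b,mk(node(b,nil,nil),nil)) = X1,  X2 = node(nil,nil,nil).
Bind W := node(b,nil,3); no other remaining equation mentions W.
Bind X1 := mk(b,mk(node(b,nil,nil),nil)); no other remaining equation mentions X1. Substituting into the earlier binding gives Y1 := mk(b,mk(node(b,nil,nil),nil)).
Bind X2 := node(nil,nil,nil).
MGU = { Y1 := mk(b,mk(node(b,nil,nil),nil)), V := d, L := nil, T := nil, S := mk(node(b,nil,nil),nil), W := node(b,nil,3), X1 := mk(b,mk(node(b,nil,nil),nil)), X2 := node(nil,nil,nil) }, so S := mk(node(b,nil,nil),nil).

mk(node(b,nil,nil),nil)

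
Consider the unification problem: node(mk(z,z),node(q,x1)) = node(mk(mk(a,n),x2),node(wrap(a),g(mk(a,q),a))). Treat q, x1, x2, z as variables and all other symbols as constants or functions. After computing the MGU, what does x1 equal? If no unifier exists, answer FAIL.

Decompose node/2: mk(z,z) = mk(mk(a,n),x2),  node(q,x1) = node(wrap(a),g(mk(a,q),a)).
Decompose mk/2: z = mk(a,n),  z = x2.
Bind z := mk(a,n); substituting into the one remaining equation that mentions z gives: mk(a,n) = x2.
Bind x2 := mk(a,n); no other remaining equation mentions x2.
Decompose node/2: q = wrap(a),  x1 = g(mk(a,q),a).
Bind q := wrap(a); substituting into the remaining equation gives: x1 = g(mk(a,wrap(a)),a).
Bind x1 := g(mk(a,wrap(a)),a).
MGU = { z -> mk(a,n), x2 -> mk(a,n), q -> wrap(a), x1 -> g(mk(a,wrap(a)),a) }, so x1 -> g(mk(a,wrap(a)),a).

g(mk(a,wrap(a)),a)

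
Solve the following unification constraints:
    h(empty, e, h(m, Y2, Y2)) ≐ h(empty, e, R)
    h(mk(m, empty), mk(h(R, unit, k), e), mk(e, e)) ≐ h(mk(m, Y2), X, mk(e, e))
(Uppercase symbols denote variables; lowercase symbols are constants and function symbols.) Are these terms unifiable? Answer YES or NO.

Decompose h/3: empty ≐ empty,  e ≐ e,  h(m, Y2, Y2) ≐ R.
Delete trivial equation empty ≐ empty.
Delete trivial equation e ≐ e.
Bind R := h(m, Y2, Y2); substituting into the remaining equation gives: h(mk(m, empty), mk(h(h(m, Y2, Y2), unit, k), e), mk(e, e)) ≐ h(mk(m, Y2), X, mk(e, e)).
Decompose h/3: mk(m, empty) ≐ mk(m, Y2),  mk(h(h(m, Y2, Y2), unit, k), e) ≐ X,  mk(e, e) ≐ mk(e, e).
Decompose mk/2: m ≐ m,  empty ≐ Y2.
Delete trivial equation m ≐ m.
Bind Y2 := empty; substituting into the one remaining equation that mentions Y2 gives: mk(h(h(m, empty, empty), unit, k), e) ≐ X. Substituting into the earlier binding gives R := h(m, empty, empty).
Bind X := mk(h(h(m, empty, empty), unit, k), e); no other remaining equation mentions X.
Delete trivial equation mk(e, e) ≐ mk(e, e).
No equations remain and no clash or occurs-check failure arose, so a unifier exists.

YES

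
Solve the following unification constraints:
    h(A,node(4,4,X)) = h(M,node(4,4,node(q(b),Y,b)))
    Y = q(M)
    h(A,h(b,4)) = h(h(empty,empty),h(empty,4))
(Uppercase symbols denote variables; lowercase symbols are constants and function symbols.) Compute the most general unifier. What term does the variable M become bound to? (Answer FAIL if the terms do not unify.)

FAIL

Decompose h/2: A = M,  node(4,4,X) = node(4,4,node(q(b),Y,b)).
Bind A := M; substituting into the one remaining equation that mentions A gives: h(M,h(b,4)) = h(h(empty,empty),h(empty,4)).
Decompose node/3: 4 = 4,  4 = 4,  X = node(q(b),Y,b).
Delete trivial equation 4 = 4.
Delete trivial equation 4 = 4.
Bind X := node(q(b),Y,b); no other remaining equation mentions X.
Bind Y := q(M); no other remaining equation mentions Y. Substituting into the earlier binding gives X := node(q(b),q(M),b).
Decompose h/2: M = h(empty,empty),  h(b,4) = h(empty,4).
Bind M := h(empty,empty); no other remaining equation mentions M. Substituting into the earlier bindings gives A := h(empty,empty), X := node(q(b),q(h(empty,empty)),b), Y := q(h(empty,empty)).
Decompose h/2: b = empty,  4 = 4.
Clash: constants b and empty differ; no unifier exists.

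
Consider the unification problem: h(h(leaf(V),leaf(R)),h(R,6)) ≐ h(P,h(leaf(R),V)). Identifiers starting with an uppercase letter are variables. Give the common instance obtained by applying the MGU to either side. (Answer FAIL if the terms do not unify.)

FAIL

Decompose h/2: h(leaf(V),leaf(R)) ≐ P,  h(R,6) ≐ h(leaf(R),V).
Bind P := h(leaf(V),leaf(R)); no other remaining equation mentions P.
Decompose h/2: R ≐ leaf(R),  6 ≐ V.
Occurs check fails: R occurs in leaf(R); the equation R ≐ leaf(R) has no finite solution.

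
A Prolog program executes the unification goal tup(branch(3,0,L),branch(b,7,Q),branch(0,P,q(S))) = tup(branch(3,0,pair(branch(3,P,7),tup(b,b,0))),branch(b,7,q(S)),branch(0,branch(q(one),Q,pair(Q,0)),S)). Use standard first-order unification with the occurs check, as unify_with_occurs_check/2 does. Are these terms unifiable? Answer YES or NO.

Decompose tup/3: branch(3,0,L) = branch(3,0,pair(branch(3,P,7),tup(b,b,0))),  branch(b,7,Q) = branch(b,7,q(S)),  branch(0,P,q(S)) = branch(0,branch(q(one),Q,pair(Q,0)),S).
Decompose branch/3: 3 = 3,  0 = 0,  L = pair(branch(3,P,7),tup(b,b,0)).
Delete trivial equation 3 = 3.
Delete trivial equation 0 = 0.
Bind L := pair(branch(3,P,7),tup(b,b,0)); no other remaining equation mentions L.
Decompose branch/3: b = b,  7 = 7,  Q = q(S).
Delete trivial equation b = b.
Delete trivial equation 7 = 7.
Bind Q := q(S); substituting into the remaining equation gives: branch(0,P,q(S)) = branch(0,branch(q(one),q(S),pair(q(S),0)),S).
Decompose branch/3: 0 = 0,  P = branch(q(one),q(S),pair(q(S),0)),  q(S) = S.
Delete trivial equation 0 = 0.
Bind P := branch(q(one),q(S),pair(q(S),0)); no other remaining equation mentions P. Substituting into the earlier binding gives L := pair(branch(3,branch(q(one),q(S),pair(q(S),0)),7),tup(b,b,0)).
Occurs check fails: S occurs in q(S); the equation S = q(S) has no finite solution.

NO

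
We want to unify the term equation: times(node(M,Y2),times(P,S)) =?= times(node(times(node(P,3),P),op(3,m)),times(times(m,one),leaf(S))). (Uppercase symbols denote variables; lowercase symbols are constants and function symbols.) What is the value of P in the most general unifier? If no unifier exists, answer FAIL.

FAIL

Decompose times/2: node(M,Y2) =?= node(times(node(P,3),P),op(3,m)),  times(P,S) =?= times(times(m,one),leaf(S)).
Decompose node/2: M =?= times(node(P,3),P),  Y2 =?= op(3,m).
Bind M := times(node(P,3),P); no other remaining equation mentions M.
Bind Y2 := op(3,m); no other remaining equation mentions Y2.
Decompose times/2: P =?= times(m,one),  S =?= leaf(S).
Bind P := times(m,one); no other remaining equation mentions P. Substituting into the earlier binding gives M := times(node(times(m,one),3),times(m,one)).
Occurs check fails: S occurs in leaf(S); the equation S =?= leaf(S) has no finite solution.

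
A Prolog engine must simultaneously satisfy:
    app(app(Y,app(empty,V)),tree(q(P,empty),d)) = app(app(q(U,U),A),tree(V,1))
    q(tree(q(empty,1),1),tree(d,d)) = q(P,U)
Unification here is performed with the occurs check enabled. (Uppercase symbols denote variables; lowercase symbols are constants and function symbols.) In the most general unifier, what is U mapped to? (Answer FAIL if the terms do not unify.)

Decompose app/2: app(Y,app(empty,V)) = app(q(U,U),A),  tree(q(P,empty),d) = tree(V,1).
Decompose app/2: Y = q(U,U),  app(empty,V) = A.
Bind Y := q(U,U); no other remaining equation mentions Y.
Bind A := app(empty,V); no other remaining equation mentions A.
Decompose tree/2: q(P,empty) = V,  d = 1.
Bind V := q(P,empty); no other remaining equation mentions V. Substituting into the earlier binding gives A := app(empty,q(P,empty)).
Clash: constants d and 1 differ; no unifier exists.

FAIL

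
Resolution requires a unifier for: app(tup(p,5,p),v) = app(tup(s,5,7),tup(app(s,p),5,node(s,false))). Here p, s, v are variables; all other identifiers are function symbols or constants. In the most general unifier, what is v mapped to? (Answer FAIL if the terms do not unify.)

Decompose app/2: tup(p,5,p) = tup(s,5,7),  v = tup(app(s,p),5,node(s,false)).
Decompose tup/3: p = s,  5 = 5,  p = 7.
Bind p := s; substituting into the 2 remaining equations that mention p gives: s = 7,  v = tup(app(s,s),5,node(s,false)).
Delete trivial equation 5 = 5.
Bind s := 7; substituting into the remaining equation gives: v = tup(app(7,7),5,node(7,false)). Substituting into the earlier binding gives p := 7.
Bind v := tup(app(7,7),5,node(7,false)).
MGU = { p ↦ 7, s ↦ 7, v ↦ tup(app(7,7),5,node(7,false)) }, so v ↦ tup(app(7,7),5,node(7,false)).

tup(app(7,7),5,node(7,false))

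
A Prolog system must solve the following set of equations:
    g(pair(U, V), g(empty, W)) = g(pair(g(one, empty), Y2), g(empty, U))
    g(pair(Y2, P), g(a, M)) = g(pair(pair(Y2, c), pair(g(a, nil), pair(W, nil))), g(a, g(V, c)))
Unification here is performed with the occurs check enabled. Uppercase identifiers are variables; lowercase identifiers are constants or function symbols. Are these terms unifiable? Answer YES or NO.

NO

Decompose g/2: pair(U, V) = pair(g(one, empty), Y2),  g(empty, W) = g(empty, U).
Decompose pair/2: U = g(one, empty),  V = Y2.
Bind U := g(one, empty); substituting into the one remaining equation that mentions U gives: g(empty, W) = g(empty, g(one, empty)).
Bind V := Y2; substituting into the one remaining equation that mentions V gives: g(pair(Y2, P), g(a, M)) = g(pair(pair(Y2, c), pair(g(a, nil), pair(W, nil))), g(a, g(Y2, c))).
Decompose g/2: empty = empty,  W = g(one, empty).
Delete trivial equation empty = empty.
Bind W := g(one, empty); substituting into the remaining equation gives: g(pair(Y2, P), g(a, M)) = g(pair(pair(Y2, c), pair(g(a, nil), pair(g(one, empty), nil))), g(a, g(Y2, c))).
Decompose g/2: pair(Y2, P) = pair(pair(Y2, c), pair(g(a, nil), pair(g(one, empty), nil))),  g(a, M) = g(a, g(Y2, c)).
Decompose pair/2: Y2 = pair(Y2, c),  P = pair(g(a, nil), pair(g(one, empty), nil)).
Occurs check fails: Y2 occurs in pair(Y2, c); the equation Y2 = pair(Y2, c) has no finite solution.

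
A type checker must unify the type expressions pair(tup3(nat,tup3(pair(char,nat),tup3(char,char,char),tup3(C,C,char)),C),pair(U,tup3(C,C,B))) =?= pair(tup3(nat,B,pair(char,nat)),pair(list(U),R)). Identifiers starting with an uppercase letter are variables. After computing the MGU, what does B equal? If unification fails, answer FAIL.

Decompose pair/2: tup3(nat,tup3(pair(char,nat),tup3(char,char,char),tup3(C,C,char)),C) =?= tup3(nat,B,pair(char,nat)),  pair(U,tup3(C,C,B)) =?= pair(list(U),R).
Decompose tup3/3: nat =?= nat,  tup3(pair(char,nat),tup3(char,char,char),tup3(C,C,char)) =?= B,  C =?= pair(char,nat).
Delete trivial equation nat =?= nat.
Bind B := tup3(pair(char,nat),tup3(char,char,char),tup3(C,C,char)); substituting into the one remaining equation that mentions B gives: pair(U,tup3(C,C,tup3(pair(char,nat),tup3(char,char,char),tup3(C,C,char)))) =?= pair(list(U),R).
Bind C := pair(char,nat); substituting into the remaining equation gives: pair(U,tup3(pair(char,nat),pair(char,nat),tup3(pair(char,nat),tup3(char,char,char),tup3(pair(char,nat),pair(char,nat),char)))) =?= pair(list(U),R). Substituting into the earlier binding gives B := tup3(pair(char,nat),tup3(char,char,char),tup3(pair(char,nat),pair(char,nat),char)).
Decompose pair/2: U =?= list(U),  tup3(pair(char,nat),pair(char,nat),tup3(pair(char,nat),tup3(char,char,char),tup3(pair(char,nat),pair(char,nat),char))) =?= R.
Occurs check fails: U occurs in list(U); the equation U =?= list(U) has no finite solution.

FAIL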